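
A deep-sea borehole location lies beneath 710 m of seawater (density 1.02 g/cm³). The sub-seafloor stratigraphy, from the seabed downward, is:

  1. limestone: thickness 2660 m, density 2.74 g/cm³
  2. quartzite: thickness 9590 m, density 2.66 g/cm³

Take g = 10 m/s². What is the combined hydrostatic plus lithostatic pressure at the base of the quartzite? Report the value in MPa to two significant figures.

340 MPa

seawater: 1020 kg/m³ × 10 m/s² × 710 m = 7.242×10^6 Pa = 7.242 MPa
limestone: 2740 kg/m³ × 10 m/s² × 2660 m = 7.288×10^7 Pa = 72.88 MPa
quartzite: 2660 kg/m³ × 10 m/s² × 9590 m = 2.551×10^8 Pa = 255.1 MPa
Total = 7.242 + 72.88 + 255.1 = 335.22 MPa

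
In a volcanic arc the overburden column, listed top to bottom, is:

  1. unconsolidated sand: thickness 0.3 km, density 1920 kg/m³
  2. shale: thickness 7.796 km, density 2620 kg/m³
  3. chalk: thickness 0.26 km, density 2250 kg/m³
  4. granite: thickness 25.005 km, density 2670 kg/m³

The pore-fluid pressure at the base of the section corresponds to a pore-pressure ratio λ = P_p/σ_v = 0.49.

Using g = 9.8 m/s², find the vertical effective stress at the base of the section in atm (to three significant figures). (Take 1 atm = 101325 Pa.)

Overburden (lithostatic) stress σ_v:
unconsolidated sand: 1920 kg/m³ × 9.8 m/s² × 300 m = 5.645×10^6 Pa = 5.645 MPa
shale: 2620 kg/m³ × 9.8 m/s² × 7796 m = 2.002×10^8 Pa = 200.2 MPa
chalk: 2250 kg/m³ × 9.8 m/s² × 260 m = 5.733×10^6 Pa = 5.733 MPa
granite: 2670 kg/m³ × 9.8 m/s² × 25005 m = 6.543×10^8 Pa = 654.3 MPa
Total = 5.645 + 200.2 + 5.733 + 654.3 = 865.83 MPa
Pore pressure P_p = λ·σ_v = 0.49 × 865.8 MPa = 424.3 MPa
Effective stress σ' = σ_v − P_p = 865.8 − 424.3 = 441.57 MPa = 4358.0 atm

4360 atm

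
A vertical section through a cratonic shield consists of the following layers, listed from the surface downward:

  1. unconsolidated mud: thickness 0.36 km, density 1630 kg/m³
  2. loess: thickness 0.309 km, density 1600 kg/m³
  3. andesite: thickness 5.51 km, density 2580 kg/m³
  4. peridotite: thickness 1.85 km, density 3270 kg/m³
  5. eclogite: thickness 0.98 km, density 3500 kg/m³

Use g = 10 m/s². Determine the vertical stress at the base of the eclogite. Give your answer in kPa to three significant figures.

248000 kPa

unconsolidated mud: 1630 kg/m³ × 10 m/s² × 360 m = 5.868×10^6 Pa = 5868 kPa
loess: 1600 kg/m³ × 10 m/s² × 309 m = 4.944×10^6 Pa = 4944 kPa
andesite: 2580 kg/m³ × 10 m/s² × 5510 m = 1.422×10^8 Pa = 1.422×10^5 kPa
peridotite: 3270 kg/m³ × 10 m/s² × 1850 m = 6.050×10^7 Pa = 60495 kPa
eclogite: 3500 kg/m³ × 10 m/s² × 980 m = 3.430×10^7 Pa = 34300 kPa
Total = 5868 + 4944 + 1.422×10^5 + 60495 + 34300 = 2.4777×10^5 kPa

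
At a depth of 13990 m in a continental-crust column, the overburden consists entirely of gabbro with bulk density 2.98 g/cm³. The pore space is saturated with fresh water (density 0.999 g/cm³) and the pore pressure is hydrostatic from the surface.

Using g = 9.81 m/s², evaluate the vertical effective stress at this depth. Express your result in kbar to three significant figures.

2.72 kbar

Overburden (lithostatic) stress σ_v:
gabbro: 2980 kg/m³ × 9.81 m/s² × 13990 m = 4.090×10^8 Pa = 409.0 MPa
Pore pressure P_p = 999 kg/m³ × 9.81 m/s² × 13990 m = 1.371×10^8 Pa = 137.1 MPa
Effective stress σ' = σ_v − P_p = 409.0 − 137.1 = 271.88 MPa = 2.7188 kbar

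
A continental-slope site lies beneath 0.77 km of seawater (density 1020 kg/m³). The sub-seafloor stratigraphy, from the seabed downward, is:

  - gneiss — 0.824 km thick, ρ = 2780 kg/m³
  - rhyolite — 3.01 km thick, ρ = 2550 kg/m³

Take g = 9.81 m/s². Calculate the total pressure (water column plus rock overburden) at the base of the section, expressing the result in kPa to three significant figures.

105000 kPa

seawater: 1020 kg/m³ × 9.81 m/s² × 770 m = 7.705×10^6 Pa = 7705 kPa
gneiss: 2780 kg/m³ × 9.81 m/s² × 824 m = 2.247×10^7 Pa = 22472 kPa
rhyolite: 2550 kg/m³ × 9.81 m/s² × 3010 m = 7.530×10^7 Pa = 75297 kPa
Total = 7705 + 22472 + 75297 = 1.0547×10^5 kPa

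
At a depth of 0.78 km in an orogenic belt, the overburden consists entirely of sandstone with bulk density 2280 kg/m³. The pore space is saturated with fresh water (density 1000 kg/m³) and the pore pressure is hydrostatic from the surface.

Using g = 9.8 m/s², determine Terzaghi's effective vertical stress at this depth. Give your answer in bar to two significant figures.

98 bar

Overburden (lithostatic) stress σ_v:
sandstone: 2280 kg/m³ × 9.8 m/s² × 780 m = 1.743×10^7 Pa = 17.43 MPa
Pore pressure P_p = 1000 kg/m³ × 9.8 m/s² × 780 m = 7.644×10^6 Pa = 7.644 MPa
Effective stress σ' = σ_v − P_p = 17.43 − 7.644 = 9.7843 MPa = 97.843 bar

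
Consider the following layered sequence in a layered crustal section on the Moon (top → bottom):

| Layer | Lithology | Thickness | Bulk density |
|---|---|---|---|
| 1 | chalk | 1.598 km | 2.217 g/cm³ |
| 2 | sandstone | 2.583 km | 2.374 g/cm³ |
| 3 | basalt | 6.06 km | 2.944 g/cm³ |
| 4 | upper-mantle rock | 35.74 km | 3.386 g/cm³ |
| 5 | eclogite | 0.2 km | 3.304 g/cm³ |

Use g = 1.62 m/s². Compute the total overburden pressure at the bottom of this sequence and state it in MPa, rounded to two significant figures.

240 MPa

chalk: 2217 kg/m³ × 1.62 m/s² × 1598 m = 5.739×10^6 Pa = 5.739 MPa
sandstone: 2374 kg/m³ × 1.62 m/s² × 2583 m = 9.934×10^6 Pa = 9.934 MPa
basalt: 2944 kg/m³ × 1.62 m/s² × 6060 m = 2.890×10^7 Pa = 28.90 MPa
upper-mantle rock: 3386 kg/m³ × 1.62 m/s² × 35740 m = 1.960×10^8 Pa = 196.0 MPa
eclogite: 3304 kg/m³ × 1.62 m/s² × 200 m = 1.070×10^6 Pa = 1.070 MPa
Total = 5.739 + 9.934 + 28.90 + 196.0 + 1.070 = 241.69 MPa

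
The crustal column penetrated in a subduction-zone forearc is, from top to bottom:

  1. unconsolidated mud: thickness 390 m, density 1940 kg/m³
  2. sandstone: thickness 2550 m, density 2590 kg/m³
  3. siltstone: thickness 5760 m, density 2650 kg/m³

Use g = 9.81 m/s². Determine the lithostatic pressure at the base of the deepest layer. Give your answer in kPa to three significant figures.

222000 kPa

unconsolidated mud: 1940 kg/m³ × 9.81 m/s² × 390 m = 7.422×10^6 Pa = 7422 kPa
sandstone: 2590 kg/m³ × 9.81 m/s² × 2550 m = 6.479×10^7 Pa = 64790 kPa
siltstone: 2650 kg/m³ × 9.81 m/s² × 5760 m = 1.497×10^8 Pa = 1.497×10^5 kPa
Total = 7422 + 64790 + 1.497×10^5 = 2.2195×10^5 kPa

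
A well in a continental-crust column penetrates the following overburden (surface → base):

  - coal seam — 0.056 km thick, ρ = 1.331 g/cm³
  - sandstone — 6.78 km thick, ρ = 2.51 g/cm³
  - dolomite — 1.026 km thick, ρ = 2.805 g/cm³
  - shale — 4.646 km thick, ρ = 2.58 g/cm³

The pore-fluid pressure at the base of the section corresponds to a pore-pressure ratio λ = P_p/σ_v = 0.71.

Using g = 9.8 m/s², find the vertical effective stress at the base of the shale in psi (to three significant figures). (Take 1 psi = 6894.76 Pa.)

Overburden (lithostatic) stress σ_v:
coal seam: 1331 kg/m³ × 9.8 m/s² × 56 m = 7.305×10^5 Pa = 0.7305 MPa
sandstone: 2510 kg/m³ × 9.8 m/s² × 6780 m = 1.668×10^8 Pa = 166.8 MPa
dolomite: 2805 kg/m³ × 9.8 m/s² × 1026 m = 2.820×10^7 Pa = 28.20 MPa
shale: 2580 kg/m³ × 9.8 m/s² × 4646 m = 1.175×10^8 Pa = 117.5 MPa
Total = 0.7305 + 166.8 + 28.20 + 117.5 = 313.18 MPa
Pore pressure P_p = λ·σ_v = 0.71 × 313.2 MPa = 222.4 MPa
Effective stress σ' = σ_v − P_p = 313.2 − 222.4 = 90.822 MPa = 13173 psi

13200 psi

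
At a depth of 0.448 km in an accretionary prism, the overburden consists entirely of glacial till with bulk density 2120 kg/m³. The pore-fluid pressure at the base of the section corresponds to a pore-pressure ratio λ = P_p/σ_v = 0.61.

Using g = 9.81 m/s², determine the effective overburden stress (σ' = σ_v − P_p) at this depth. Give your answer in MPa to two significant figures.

3.6 MPa

Overburden (lithostatic) stress σ_v:
glacial till: 2120 kg/m³ × 9.81 m/s² × 448 m = 9.317×10^6 Pa = 9.317 MPa
Pore pressure P_p = λ·σ_v = 0.61 × 9.317 MPa = 5.683 MPa
Effective stress σ' = σ_v − P_p = 9.317 − 5.683 = 3.6337 MPa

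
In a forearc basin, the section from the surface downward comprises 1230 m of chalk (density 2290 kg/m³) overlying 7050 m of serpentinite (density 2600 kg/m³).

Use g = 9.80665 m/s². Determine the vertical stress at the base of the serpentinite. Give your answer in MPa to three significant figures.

207 MPa

chalk: 2290 kg/m³ × 9.80665 m/s² × 1230 m = 2.762×10^7 Pa = 27.62 MPa
serpentinite: 2600 kg/m³ × 9.80665 m/s² × 7050 m = 1.798×10^8 Pa = 179.8 MPa
Total = 27.62 + 179.8 = 207.38 MPa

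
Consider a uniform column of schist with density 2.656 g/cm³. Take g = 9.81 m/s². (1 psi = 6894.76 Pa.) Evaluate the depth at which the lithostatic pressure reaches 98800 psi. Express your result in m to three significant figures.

h = P/(ρg) = 98800 psi / (2656 kg/m³ × 9.81 m/s²) = 6.812×10^8 Pa / 26055 Pa/m = 26144 m

26100 m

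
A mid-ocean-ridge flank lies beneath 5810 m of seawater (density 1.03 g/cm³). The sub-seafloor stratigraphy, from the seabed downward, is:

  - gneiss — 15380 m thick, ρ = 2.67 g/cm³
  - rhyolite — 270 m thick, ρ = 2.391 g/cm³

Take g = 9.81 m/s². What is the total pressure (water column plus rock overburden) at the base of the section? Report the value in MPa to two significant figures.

seawater: 1030 kg/m³ × 9.81 m/s² × 5810 m = 5.871×10^7 Pa = 58.71 MPa
gneiss: 2670 kg/m³ × 9.81 m/s² × 15380 m = 4.028×10^8 Pa = 402.8 MPa
rhyolite: 2391 kg/m³ × 9.81 m/s² × 270 m = 6.333×10^6 Pa = 6.333 MPa
Total = 58.71 + 402.8 + 6.333 = 467.88 MPa

470 MPa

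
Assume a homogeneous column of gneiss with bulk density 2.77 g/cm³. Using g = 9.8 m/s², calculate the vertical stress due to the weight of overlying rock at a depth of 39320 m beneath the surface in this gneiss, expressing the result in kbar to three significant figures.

gneiss: 2770 kg/m³ × 9.8 m/s² × 39320 m = 1.067×10^9 Pa = 10.67 kbar

10.7 kbar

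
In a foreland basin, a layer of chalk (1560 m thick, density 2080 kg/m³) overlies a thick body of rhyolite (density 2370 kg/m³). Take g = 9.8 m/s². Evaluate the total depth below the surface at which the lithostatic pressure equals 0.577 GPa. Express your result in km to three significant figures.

25.0 km

Pressure at base of upper layers: 2080×9.8×1560 = 3.180×10^7 Pa = 0.03180 GPa
Remaining pressure to be supplied by rhyolite: 5.770×10^8 − 3.180×10^7 = 5.452×10^8 Pa
Additional depth in rhyolite = 5.452×10^8 Pa / (2370 kg/m³ × 9.8 m/s²) = 23474 m
Total depth = 1560 m + 23474 m = 25034 m
= 25.034 km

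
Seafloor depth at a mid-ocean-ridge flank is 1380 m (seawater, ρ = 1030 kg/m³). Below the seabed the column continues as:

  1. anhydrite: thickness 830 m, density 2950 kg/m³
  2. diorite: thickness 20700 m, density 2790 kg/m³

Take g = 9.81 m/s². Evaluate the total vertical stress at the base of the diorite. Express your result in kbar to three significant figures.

6.05 kbar

seawater: 1030 kg/m³ × 9.81 m/s² × 1380 m = 1.394×10^7 Pa = 0.1394 kbar
anhydrite: 2950 kg/m³ × 9.81 m/s² × 830 m = 2.402×10^7 Pa = 0.2402 kbar
diorite: 2790 kg/m³ × 9.81 m/s² × 20700 m = 5.666×10^8 Pa = 5.666 kbar
Total = 0.1394 + 0.2402 + 5.666 = 6.0452 kbar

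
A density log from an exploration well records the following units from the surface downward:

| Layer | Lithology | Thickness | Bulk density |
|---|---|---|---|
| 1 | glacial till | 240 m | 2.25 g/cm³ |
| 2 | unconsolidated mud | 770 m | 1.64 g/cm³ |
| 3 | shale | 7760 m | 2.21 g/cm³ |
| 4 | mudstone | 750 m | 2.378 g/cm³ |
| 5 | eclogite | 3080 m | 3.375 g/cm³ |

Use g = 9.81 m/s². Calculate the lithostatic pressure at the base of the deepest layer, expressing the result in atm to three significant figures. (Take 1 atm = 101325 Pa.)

glacial till: 2250 kg/m³ × 9.81 m/s² × 240 m = 5.297×10^6 Pa = 52.28 atm
unconsolidated mud: 1640 kg/m³ × 9.81 m/s² × 770 m = 1.239×10^7 Pa = 122.3 atm
shale: 2210 kg/m³ × 9.81 m/s² × 7760 m = 1.682×10^8 Pa = 1660 atm
mudstone: 2378 kg/m³ × 9.81 m/s² × 750 m = 1.750×10^7 Pa = 172.7 atm
eclogite: 3375 kg/m³ × 9.81 m/s² × 3080 m = 1.020×10^8 Pa = 1006 atm
Total = 52.28 + 122.3 + 1660 + 172.7 + 1006 = 3014.0 atm

3010 atm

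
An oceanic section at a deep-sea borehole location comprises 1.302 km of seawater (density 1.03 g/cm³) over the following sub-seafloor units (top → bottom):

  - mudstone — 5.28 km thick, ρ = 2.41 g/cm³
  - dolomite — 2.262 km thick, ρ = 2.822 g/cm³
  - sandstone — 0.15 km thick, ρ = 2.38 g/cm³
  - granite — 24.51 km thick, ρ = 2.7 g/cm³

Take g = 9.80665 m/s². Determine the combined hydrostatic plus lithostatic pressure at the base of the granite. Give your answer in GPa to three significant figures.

0.853 GPa

seawater: 1030 kg/m³ × 9.80665 m/s² × 1302 m = 1.315×10^7 Pa = 0.01315 GPa
mudstone: 2410 kg/m³ × 9.80665 m/s² × 5280 m = 1.248×10^8 Pa = 0.1248 GPa
dolomite: 2822 kg/m³ × 9.80665 m/s² × 2262 m = 6.260×10^7 Pa = 0.06260 GPa
sandstone: 2380 kg/m³ × 9.80665 m/s² × 150 m = 3.501×10^6 Pa = 3.501×10^-3 GPa
granite: 2700 kg/m³ × 9.80665 m/s² × 24510 m = 6.490×10^8 Pa = 0.6490 GPa
Total = 0.01315 + 0.1248 + 0.06260 + 3.501×10^-3 + 0.6490 = 0.85301 GPa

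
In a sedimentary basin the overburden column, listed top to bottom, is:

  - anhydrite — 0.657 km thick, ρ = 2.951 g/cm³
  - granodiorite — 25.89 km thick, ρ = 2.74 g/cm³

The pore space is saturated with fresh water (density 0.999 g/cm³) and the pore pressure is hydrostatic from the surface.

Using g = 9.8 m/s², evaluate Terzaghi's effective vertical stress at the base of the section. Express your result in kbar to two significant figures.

4.5 kbar

Overburden (lithostatic) stress σ_v:
anhydrite: 2951 kg/m³ × 9.8 m/s² × 657 m = 1.900×10^7 Pa = 19.00 MPa
granodiorite: 2740 kg/m³ × 9.8 m/s² × 25890 m = 6.952×10^8 Pa = 695.2 MPa
Total = 19.00 + 695.2 = 714.20 MPa
Pore pressure P_p = 999 kg/m³ × 9.8 m/s² × 26547 m = 2.599×10^8 Pa = 259.9 MPa
Effective stress σ' = σ_v − P_p = 714.2 − 259.9 = 454.30 MPa = 4.5430 kbar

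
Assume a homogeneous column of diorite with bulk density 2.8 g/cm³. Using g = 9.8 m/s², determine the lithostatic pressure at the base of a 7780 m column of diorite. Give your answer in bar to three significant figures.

2130 bar

diorite: 2800 kg/m³ × 9.8 m/s² × 7780 m = 2.135×10^8 Pa = 2135 bar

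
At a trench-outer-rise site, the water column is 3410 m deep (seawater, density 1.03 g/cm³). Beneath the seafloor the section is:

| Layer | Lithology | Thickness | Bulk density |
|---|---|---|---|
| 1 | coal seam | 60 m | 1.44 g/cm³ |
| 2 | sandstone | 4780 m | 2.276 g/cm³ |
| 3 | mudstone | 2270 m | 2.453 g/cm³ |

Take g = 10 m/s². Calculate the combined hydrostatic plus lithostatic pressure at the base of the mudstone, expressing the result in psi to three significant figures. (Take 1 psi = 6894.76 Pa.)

seawater: 1030 kg/m³ × 10 m/s² × 3410 m = 3.512×10^7 Pa = 5094 psi
coal seam: 1440 kg/m³ × 10 m/s² × 60 m = 8.640×10^5 Pa = 125.3 psi
sandstone: 2276 kg/m³ × 10 m/s² × 4780 m = 1.088×10^8 Pa = 15779 psi
mudstone: 2453 kg/m³ × 10 m/s² × 2270 m = 5.568×10^7 Pa = 8076 psi
Total = 5094 + 125.3 + 15779 + 8076 = 29075 psi

29100 psi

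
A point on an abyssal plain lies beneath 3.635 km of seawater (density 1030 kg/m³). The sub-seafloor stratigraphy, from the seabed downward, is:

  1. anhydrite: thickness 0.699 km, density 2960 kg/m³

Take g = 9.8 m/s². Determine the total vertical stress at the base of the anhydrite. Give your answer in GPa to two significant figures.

0.057 GPa

seawater: 1030 kg/m³ × 9.8 m/s² × 3635 m = 3.669×10^7 Pa = 0.03669 GPa
anhydrite: 2960 kg/m³ × 9.8 m/s² × 699 m = 2.028×10^7 Pa = 0.02028 GPa
Total = 0.03669 + 0.02028 = 0.056968 GPa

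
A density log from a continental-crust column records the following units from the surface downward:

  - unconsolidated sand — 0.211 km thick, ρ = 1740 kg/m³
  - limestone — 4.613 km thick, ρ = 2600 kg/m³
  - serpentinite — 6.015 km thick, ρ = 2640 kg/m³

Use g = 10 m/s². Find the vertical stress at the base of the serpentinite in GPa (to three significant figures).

unconsolidated sand: 1740 kg/m³ × 10 m/s² × 211 m = 3.671×10^6 Pa = 3.671×10^-3 GPa
limestone: 2600 kg/m³ × 10 m/s² × 4613 m = 1.199×10^8 Pa = 0.1199 GPa
serpentinite: 2640 kg/m³ × 10 m/s² × 6015 m = 1.588×10^8 Pa = 0.1588 GPa
Total = 3.671×10^-3 + 0.1199 + 0.1588 = 0.28241 GPa

0.282 GPa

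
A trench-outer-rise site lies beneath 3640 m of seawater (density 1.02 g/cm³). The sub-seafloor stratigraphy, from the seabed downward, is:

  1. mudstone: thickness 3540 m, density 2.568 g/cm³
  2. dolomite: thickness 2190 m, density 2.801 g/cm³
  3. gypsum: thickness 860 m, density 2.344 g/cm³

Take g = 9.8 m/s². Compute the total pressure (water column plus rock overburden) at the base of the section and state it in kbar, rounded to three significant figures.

2.05 kbar

seawater: 1020 kg/m³ × 9.8 m/s² × 3640 m = 3.639×10^7 Pa = 0.3639 kbar
mudstone: 2568 kg/m³ × 9.8 m/s² × 3540 m = 8.909×10^7 Pa = 0.8909 kbar
dolomite: 2801 kg/m³ × 9.8 m/s² × 2190 m = 6.012×10^7 Pa = 0.6012 kbar
gypsum: 2344 kg/m³ × 9.8 m/s² × 860 m = 1.976×10^7 Pa = 0.1976 kbar
Total = 0.3639 + 0.8909 + 0.6012 + 0.1976 = 2.0534 kbar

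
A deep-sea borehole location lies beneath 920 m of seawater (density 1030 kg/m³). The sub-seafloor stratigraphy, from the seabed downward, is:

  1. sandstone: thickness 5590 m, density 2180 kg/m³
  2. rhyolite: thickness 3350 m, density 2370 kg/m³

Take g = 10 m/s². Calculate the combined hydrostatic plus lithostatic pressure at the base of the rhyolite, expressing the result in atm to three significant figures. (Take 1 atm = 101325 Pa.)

seawater: 1030 kg/m³ × 10 m/s² × 920 m = 9.476×10^6 Pa = 93.52 atm
sandstone: 2180 kg/m³ × 10 m/s² × 5590 m = 1.219×10^8 Pa = 1203 atm
rhyolite: 2370 kg/m³ × 10 m/s² × 3350 m = 7.939×10^7 Pa = 783.6 atm
Total = 93.52 + 1203 + 783.6 = 2079.8 atm

2080 atm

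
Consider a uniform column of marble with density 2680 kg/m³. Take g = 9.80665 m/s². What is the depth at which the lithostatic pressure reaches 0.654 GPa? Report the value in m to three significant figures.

24900 m

h = P/(ρg) = 0.654 GPa / (2680 kg/m³ × 9.80665 m/s²) = 6.540×10^8 Pa / 26282 Pa/m = 24884 m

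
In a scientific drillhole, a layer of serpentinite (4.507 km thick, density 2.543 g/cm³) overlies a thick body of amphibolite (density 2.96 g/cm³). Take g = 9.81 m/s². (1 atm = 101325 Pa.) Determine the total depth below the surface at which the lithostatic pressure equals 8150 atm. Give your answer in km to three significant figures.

Pressure at base of upper layers: 2543×9.81×4507 = 1.124×10^8 Pa = 1110 atm
Remaining pressure to be supplied by amphibolite: 8.258×10^8 − 1.124×10^8 = 7.134×10^8 Pa
Additional depth in amphibolite = 7.134×10^8 Pa / (2960 kg/m³ × 9.81 m/s²) = 24567 m
Total depth = 4507 m + 24567 m = 29074 m
= 29.074 km

29.1 km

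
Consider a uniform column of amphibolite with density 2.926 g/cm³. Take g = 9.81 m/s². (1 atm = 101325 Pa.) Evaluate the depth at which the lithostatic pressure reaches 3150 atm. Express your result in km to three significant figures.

h = P/(ρg) = 3150 atm / (2926 kg/m³ × 9.81 m/s²) = 3.192×10^8 Pa / 28704 Pa/m = 11119 m
= 11.119 km

11.1 km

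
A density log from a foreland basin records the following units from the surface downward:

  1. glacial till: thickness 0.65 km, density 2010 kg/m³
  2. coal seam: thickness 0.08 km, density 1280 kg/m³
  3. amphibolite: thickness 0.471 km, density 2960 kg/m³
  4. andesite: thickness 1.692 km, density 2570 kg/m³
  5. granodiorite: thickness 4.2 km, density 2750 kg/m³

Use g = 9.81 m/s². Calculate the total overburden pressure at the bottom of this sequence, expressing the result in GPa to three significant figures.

0.183 GPa

glacial till: 2010 kg/m³ × 9.81 m/s² × 650 m = 1.282×10^7 Pa = 0.01282 GPa
coal seam: 1280 kg/m³ × 9.81 m/s² × 80 m = 1.005×10^6 Pa = 1.005×10^-3 GPa
amphibolite: 2960 kg/m³ × 9.81 m/s² × 471 m = 1.368×10^7 Pa = 0.01368 GPa
andesite: 2570 kg/m³ × 9.81 m/s² × 1692 m = 4.266×10^7 Pa = 0.04266 GPa
granodiorite: 2750 kg/m³ × 9.81 m/s² × 4200 m = 1.133×10^8 Pa = 0.1133 GPa
Total = 0.01282 + 1.005×10^-3 + 0.01368 + 0.04266 + 0.1133 = 0.18346 GPa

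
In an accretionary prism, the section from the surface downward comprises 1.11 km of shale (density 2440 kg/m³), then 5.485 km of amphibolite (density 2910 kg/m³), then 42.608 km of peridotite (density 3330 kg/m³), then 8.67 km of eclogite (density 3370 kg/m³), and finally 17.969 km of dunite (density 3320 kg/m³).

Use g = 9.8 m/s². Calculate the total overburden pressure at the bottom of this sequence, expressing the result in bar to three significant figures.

shale: 2440 kg/m³ × 9.8 m/s² × 1110 m = 2.654×10^7 Pa = 265.4 bar
amphibolite: 2910 kg/m³ × 9.8 m/s² × 5485 m = 1.564×10^8 Pa = 1564 bar
peridotite: 3330 kg/m³ × 9.8 m/s² × 42608 m = 1.390×10^9 Pa = 13905 bar
eclogite: 3370 kg/m³ × 9.8 m/s² × 8670 m = 2.863×10^8 Pa = 2863 bar
dunite: 3320 kg/m³ × 9.8 m/s² × 17969 m = 5.846×10^8 Pa = 5846 bar
Total = 265.4 + 1564 + 13905 + 2863 + 5846 = 24444 bar

24400 bar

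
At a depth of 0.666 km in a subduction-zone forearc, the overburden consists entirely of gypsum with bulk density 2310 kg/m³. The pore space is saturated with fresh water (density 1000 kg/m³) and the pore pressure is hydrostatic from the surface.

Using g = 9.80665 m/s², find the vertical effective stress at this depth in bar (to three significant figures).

Overburden (lithostatic) stress σ_v:
gypsum: 2310 kg/m³ × 9.80665 m/s² × 666 m = 1.509×10^7 Pa = 15.09 MPa
Pore pressure P_p = 1000 kg/m³ × 9.80665 m/s² × 666 m = 6.531×10^6 Pa = 6.531 MPa
Effective stress σ' = σ_v − P_p = 15.09 − 6.531 = 8.5559 MPa = 85.559 bar

85.6 bar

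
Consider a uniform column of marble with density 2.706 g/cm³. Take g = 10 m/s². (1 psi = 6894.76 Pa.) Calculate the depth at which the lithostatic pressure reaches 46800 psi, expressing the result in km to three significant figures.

11.9 km

h = P/(ρg) = 46800 psi / (2706 kg/m³ × 10 m/s²) = 3.227×10^8 Pa / 27060 Pa/m = 11924 m
= 11.924 km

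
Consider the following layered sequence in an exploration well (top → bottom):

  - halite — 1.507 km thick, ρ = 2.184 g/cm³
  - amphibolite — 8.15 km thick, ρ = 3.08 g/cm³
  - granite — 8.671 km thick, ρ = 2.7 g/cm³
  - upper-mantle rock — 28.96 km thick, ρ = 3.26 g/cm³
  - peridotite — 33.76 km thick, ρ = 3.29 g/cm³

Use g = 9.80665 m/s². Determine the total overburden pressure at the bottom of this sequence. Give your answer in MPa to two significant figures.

halite: 2184 kg/m³ × 9.80665 m/s² × 1507 m = 3.228×10^7 Pa = 32.28 MPa
amphibolite: 3080 kg/m³ × 9.80665 m/s² × 8150 m = 2.462×10^8 Pa = 246.2 MPa
granite: 2700 kg/m³ × 9.80665 m/s² × 8671 m = 2.296×10^8 Pa = 229.6 MPa
upper-mantle rock: 3260 kg/m³ × 9.80665 m/s² × 28960 m = 9.258×10^8 Pa = 925.8 MPa
peridotite: 3290 kg/m³ × 9.80665 m/s² × 33760 m = 1.089×10^9 Pa = 1089 MPa
Total = 32.28 + 246.2 + 229.6 + 925.8 + 1089 = 2523.1 MPa

2500 MPa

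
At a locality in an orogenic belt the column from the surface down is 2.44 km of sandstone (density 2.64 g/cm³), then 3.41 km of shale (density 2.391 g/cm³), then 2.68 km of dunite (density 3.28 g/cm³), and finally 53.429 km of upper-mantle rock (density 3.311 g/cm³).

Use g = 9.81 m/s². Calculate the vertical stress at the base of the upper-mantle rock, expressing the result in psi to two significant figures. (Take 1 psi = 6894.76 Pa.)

sandstone: 2640 kg/m³ × 9.81 m/s² × 2440 m = 6.319×10^7 Pa = 9165 psi
shale: 2391 kg/m³ × 9.81 m/s² × 3410 m = 7.998×10^7 Pa = 11601 psi
dunite: 3280 kg/m³ × 9.81 m/s² × 2680 m = 8.623×10^7 Pa = 12507 psi
upper-mantle rock: 3311 kg/m³ × 9.81 m/s² × 53429 m = 1.735×10^9 Pa = 2.517×10^5 psi
Total = 9165 + 11601 + 12507 + 2.517×10^5 = 2.8497×10^5 psi

280000 psi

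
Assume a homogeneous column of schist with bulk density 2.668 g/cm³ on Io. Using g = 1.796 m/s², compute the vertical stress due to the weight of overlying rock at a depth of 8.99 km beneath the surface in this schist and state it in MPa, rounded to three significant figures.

schist: 2668 kg/m³ × 1.796 m/s² × 8990 m = 4.308×10^7 Pa = 43.08 MPa

43.1 MPa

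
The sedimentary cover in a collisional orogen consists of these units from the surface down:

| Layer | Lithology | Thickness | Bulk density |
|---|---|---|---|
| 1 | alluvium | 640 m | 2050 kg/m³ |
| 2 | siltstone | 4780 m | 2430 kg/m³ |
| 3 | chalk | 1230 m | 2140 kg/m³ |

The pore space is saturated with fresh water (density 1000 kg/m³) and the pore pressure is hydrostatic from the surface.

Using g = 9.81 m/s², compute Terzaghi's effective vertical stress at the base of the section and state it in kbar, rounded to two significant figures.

0.87 kbar

Overburden (lithostatic) stress σ_v:
alluvium: 2050 kg/m³ × 9.81 m/s² × 640 m = 1.287×10^7 Pa = 12.87 MPa
siltstone: 2430 kg/m³ × 9.81 m/s² × 4780 m = 1.139×10^8 Pa = 113.9 MPa
chalk: 2140 kg/m³ × 9.81 m/s² × 1230 m = 2.582×10^7 Pa = 25.82 MPa
Total = 12.87 + 113.9 + 25.82 = 152.64 MPa
Pore pressure P_p = 1000 kg/m³ × 9.81 m/s² × 6650 m = 6.524×10^7 Pa = 65.24 MPa
Effective stress σ' = σ_v − P_p = 152.6 − 65.24 = 87.403 MPa = 0.87403 kbar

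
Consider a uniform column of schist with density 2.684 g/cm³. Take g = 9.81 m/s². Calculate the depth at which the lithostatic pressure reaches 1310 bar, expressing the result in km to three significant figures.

4.98 km

h = P/(ρg) = 1310 bar / (2684 kg/m³ × 9.81 m/s²) = 1.310×10^8 Pa / 26330 Pa/m = 4975.3 m
= 4.9753 km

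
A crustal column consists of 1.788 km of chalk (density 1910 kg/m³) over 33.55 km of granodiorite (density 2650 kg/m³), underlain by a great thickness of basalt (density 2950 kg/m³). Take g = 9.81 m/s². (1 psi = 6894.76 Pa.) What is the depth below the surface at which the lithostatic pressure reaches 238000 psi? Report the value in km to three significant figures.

60.7 km

Pressure at base of upper layers: 1910×9.81×1788 + 2650×9.81×33550 = 9.057×10^8 Pa = 1.314×10^5 psi
Remaining pressure to be supplied by basalt: 1.641×10^9 − 9.057×10^8 = 7.353×10^8 Pa
Additional depth in basalt = 7.353×10^8 Pa / (2950 kg/m³ × 9.81 m/s²) = 25407 m
Total depth = 35338 m + 25407 m = 60745 m
= 60.745 km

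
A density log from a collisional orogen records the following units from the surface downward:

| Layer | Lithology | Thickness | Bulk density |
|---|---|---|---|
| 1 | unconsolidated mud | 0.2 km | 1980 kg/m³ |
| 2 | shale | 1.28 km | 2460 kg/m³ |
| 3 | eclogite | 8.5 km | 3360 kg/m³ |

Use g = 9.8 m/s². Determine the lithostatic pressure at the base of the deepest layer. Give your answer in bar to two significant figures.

unconsolidated mud: 1980 kg/m³ × 9.8 m/s² × 200 m = 3.881×10^6 Pa = 38.81 bar
shale: 2460 kg/m³ × 9.8 m/s² × 1280 m = 3.086×10^7 Pa = 308.6 bar
eclogite: 3360 kg/m³ × 9.8 m/s² × 8500 m = 2.799×10^8 Pa = 2799 bar
Total = 38.81 + 308.6 + 2799 = 3146.3 bar

3100 bar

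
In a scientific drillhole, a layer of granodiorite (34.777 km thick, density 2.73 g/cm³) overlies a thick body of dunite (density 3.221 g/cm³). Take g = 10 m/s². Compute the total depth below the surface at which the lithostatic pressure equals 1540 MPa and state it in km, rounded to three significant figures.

53.1 km

Pressure at base of upper layers: 2730×10×34777 = 9.494×10^8 Pa = 949.4 MPa
Remaining pressure to be supplied by dunite: 1.540×10^9 − 9.494×10^8 = 5.906×10^8 Pa
Additional depth in dunite = 5.906×10^8 Pa / (3221 kg/m³ × 10 m/s²) = 18336 m
Total depth = 34777 m + 18336 m = 53113 m
= 53.113 km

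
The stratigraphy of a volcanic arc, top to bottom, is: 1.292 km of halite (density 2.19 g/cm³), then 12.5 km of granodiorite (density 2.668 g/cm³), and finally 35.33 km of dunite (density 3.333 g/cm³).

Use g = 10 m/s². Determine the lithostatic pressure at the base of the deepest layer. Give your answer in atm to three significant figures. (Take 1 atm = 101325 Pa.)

15200 atm

halite: 2190 kg/m³ × 10 m/s² × 1292 m = 2.829×10^7 Pa = 279.2 atm
granodiorite: 2668 kg/m³ × 10 m/s² × 12500 m = 3.335×10^8 Pa = 3291 atm
dunite: 3333 kg/m³ × 10 m/s² × 35330 m = 1.178×10^9 Pa = 11622 atm
Total = 279.2 + 3291 + 11622 = 15192 atm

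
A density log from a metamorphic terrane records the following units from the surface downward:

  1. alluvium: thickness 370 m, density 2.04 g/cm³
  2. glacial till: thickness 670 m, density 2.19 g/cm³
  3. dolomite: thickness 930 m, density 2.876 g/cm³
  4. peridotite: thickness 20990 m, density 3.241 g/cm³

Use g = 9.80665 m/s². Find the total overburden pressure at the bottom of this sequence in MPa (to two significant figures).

alluvium: 2040 kg/m³ × 9.80665 m/s² × 370 m = 7.402×10^6 Pa = 7.402 MPa
glacial till: 2190 kg/m³ × 9.80665 m/s² × 670 m = 1.439×10^7 Pa = 14.39 MPa
dolomite: 2876 kg/m³ × 9.80665 m/s² × 930 m = 2.623×10^7 Pa = 26.23 MPa
peridotite: 3241 kg/m³ × 9.80665 m/s² × 20990 m = 6.671×10^8 Pa = 667.1 MPa
Total = 7.402 + 14.39 + 26.23 + 667.1 = 715.15 MPa

720 MPa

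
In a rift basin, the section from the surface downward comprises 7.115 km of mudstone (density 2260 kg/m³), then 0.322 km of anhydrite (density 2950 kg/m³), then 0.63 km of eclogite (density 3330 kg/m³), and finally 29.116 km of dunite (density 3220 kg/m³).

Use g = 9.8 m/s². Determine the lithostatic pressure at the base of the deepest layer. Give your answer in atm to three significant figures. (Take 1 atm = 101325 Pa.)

10900 atm

mudstone: 2260 kg/m³ × 9.8 m/s² × 7115 m = 1.576×10^8 Pa = 1555 atm
anhydrite: 2950 kg/m³ × 9.8 m/s² × 322 m = 9.309×10^6 Pa = 91.87 atm
eclogite: 3330 kg/m³ × 9.8 m/s² × 630 m = 2.056×10^7 Pa = 202.9 atm
dunite: 3220 kg/m³ × 9.8 m/s² × 29116 m = 9.188×10^8 Pa = 9068 atm
Total = 1555 + 91.87 + 202.9 + 9068 = 10918 atm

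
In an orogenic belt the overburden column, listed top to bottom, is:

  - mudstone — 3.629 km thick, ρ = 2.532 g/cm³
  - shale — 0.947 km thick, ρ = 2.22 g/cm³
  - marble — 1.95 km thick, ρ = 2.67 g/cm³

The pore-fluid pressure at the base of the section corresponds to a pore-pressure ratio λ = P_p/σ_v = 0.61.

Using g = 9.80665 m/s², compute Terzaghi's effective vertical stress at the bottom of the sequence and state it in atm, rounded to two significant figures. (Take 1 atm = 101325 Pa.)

Overburden (lithostatic) stress σ_v:
mudstone: 2532 kg/m³ × 9.80665 m/s² × 3629 m = 9.011×10^7 Pa = 90.11 MPa
shale: 2220 kg/m³ × 9.80665 m/s² × 947 m = 2.062×10^7 Pa = 20.62 MPa
marble: 2670 kg/m³ × 9.80665 m/s² × 1950 m = 5.106×10^7 Pa = 51.06 MPa
Total = 90.11 + 20.62 + 51.06 = 161.78 MPa
Pore pressure P_p = λ·σ_v = 0.61 × 161.8 MPa = 98.69 MPa
Effective stress σ' = σ_v − P_p = 161.8 − 98.69 = 63.096 MPa = 622.71 atm

620 atm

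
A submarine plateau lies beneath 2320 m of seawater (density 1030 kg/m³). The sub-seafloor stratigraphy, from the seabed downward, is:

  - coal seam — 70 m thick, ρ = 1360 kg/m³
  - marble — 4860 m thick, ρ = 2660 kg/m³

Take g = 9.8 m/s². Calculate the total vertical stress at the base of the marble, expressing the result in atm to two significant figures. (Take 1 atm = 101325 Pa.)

seawater: 1030 kg/m³ × 9.8 m/s² × 2320 m = 2.342×10^7 Pa = 231.1 atm
coal seam: 1360 kg/m³ × 9.8 m/s² × 70 m = 9.330×10^5 Pa = 9.208 atm
marble: 2660 kg/m³ × 9.8 m/s² × 4860 m = 1.267×10^8 Pa = 1250 atm
Total = 231.1 + 9.208 + 1250 = 1490.7 atm

1500 atm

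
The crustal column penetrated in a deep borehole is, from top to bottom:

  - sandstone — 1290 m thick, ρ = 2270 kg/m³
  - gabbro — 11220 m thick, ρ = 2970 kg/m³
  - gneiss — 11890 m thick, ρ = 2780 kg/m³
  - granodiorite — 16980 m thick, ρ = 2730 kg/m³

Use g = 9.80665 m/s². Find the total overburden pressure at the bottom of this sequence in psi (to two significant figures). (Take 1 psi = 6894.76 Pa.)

sandstone: 2270 kg/m³ × 9.80665 m/s² × 1290 m = 2.872×10^7 Pa = 4165 psi
gabbro: 2970 kg/m³ × 9.80665 m/s² × 11220 m = 3.268×10^8 Pa = 47397 psi
gneiss: 2780 kg/m³ × 9.80665 m/s² × 11890 m = 3.242×10^8 Pa = 47014 psi
granodiorite: 2730 kg/m³ × 9.80665 m/s² × 16980 m = 4.546×10^8 Pa = 65933 psi
Total = 4165 + 47397 + 47014 + 65933 = 1.6451×10^5 psi

160000 psi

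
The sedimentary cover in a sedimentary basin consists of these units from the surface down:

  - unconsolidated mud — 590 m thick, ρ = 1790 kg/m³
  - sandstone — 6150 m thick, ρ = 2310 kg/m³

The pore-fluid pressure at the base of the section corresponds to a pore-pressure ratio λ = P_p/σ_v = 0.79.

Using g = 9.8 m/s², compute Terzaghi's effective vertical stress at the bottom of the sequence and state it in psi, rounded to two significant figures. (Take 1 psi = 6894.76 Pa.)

4600 psi

Overburden (lithostatic) stress σ_v:
unconsolidated mud: 1790 kg/m³ × 9.8 m/s² × 590 m = 1.035×10^7 Pa = 10.35 MPa
sandstone: 2310 kg/m³ × 9.8 m/s² × 6150 m = 1.392×10^8 Pa = 139.2 MPa
Total = 10.35 + 139.2 = 149.57 MPa
Pore pressure P_p = λ·σ_v = 0.79 × 149.6 MPa = 118.2 MPa
Effective stress σ' = σ_v − P_p = 149.6 − 118.2 = 31.410 MPa = 4555.7 psi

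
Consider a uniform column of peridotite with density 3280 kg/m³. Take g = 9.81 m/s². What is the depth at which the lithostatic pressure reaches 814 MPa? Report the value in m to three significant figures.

25300 m

h = P/(ρg) = 814 MPa / (3280 kg/m³ × 9.81 m/s²) = 8.140×10^8 Pa / 32177 Pa/m = 25298 m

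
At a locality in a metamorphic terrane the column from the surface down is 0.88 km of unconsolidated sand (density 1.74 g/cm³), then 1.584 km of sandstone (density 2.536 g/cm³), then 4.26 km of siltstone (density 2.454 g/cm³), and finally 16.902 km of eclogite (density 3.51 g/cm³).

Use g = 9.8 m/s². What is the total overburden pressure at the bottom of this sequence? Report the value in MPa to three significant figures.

738 MPa

unconsolidated sand: 1740 kg/m³ × 9.8 m/s² × 880 m = 1.501×10^7 Pa = 15.01 MPa
sandstone: 2536 kg/m³ × 9.8 m/s² × 1584 m = 3.937×10^7 Pa = 39.37 MPa
siltstone: 2454 kg/m³ × 9.8 m/s² × 4260 m = 1.024×10^8 Pa = 102.4 MPa
eclogite: 3510 kg/m³ × 9.8 m/s² × 16902 m = 5.814×10^8 Pa = 581.4 MPa
Total = 15.01 + 39.37 + 102.4 + 581.4 = 738.22 MPa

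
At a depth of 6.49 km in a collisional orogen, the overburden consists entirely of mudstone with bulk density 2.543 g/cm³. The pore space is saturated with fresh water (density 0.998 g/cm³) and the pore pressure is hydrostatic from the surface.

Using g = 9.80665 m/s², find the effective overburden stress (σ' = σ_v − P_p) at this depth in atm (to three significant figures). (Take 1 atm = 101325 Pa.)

970 atm

Overburden (lithostatic) stress σ_v:
mudstone: 2543 kg/m³ × 9.80665 m/s² × 6490 m = 1.618×10^8 Pa = 161.8 MPa
Pore pressure P_p = 998 kg/m³ × 9.80665 m/s² × 6490 m = 6.352×10^7 Pa = 63.52 MPa
Effective stress σ' = σ_v − P_p = 161.8 − 63.52 = 98.332 MPa = 970.46 atm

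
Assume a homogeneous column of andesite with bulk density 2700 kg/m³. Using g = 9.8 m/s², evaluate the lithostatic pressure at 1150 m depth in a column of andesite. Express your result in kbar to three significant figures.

andesite: 2700 kg/m³ × 9.8 m/s² × 1150 m = 3.043×10^7 Pa = 0.3043 kbar

0.304 kbar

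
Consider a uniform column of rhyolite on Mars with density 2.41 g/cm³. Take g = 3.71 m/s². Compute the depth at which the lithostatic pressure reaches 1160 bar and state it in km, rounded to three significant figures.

h = P/(ρg) = 1160 bar / (2410 kg/m³ × 3.71 m/s²) = 1.160×10^8 Pa / 8941.1 Pa/m = 12974 m
= 12.974 km

13.0 km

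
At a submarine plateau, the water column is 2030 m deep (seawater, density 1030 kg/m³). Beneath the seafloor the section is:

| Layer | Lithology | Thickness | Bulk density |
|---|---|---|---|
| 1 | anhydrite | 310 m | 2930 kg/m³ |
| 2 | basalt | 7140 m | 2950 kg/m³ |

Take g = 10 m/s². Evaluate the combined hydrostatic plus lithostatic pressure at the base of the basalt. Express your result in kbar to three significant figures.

2.41 kbar

seawater: 1030 kg/m³ × 10 m/s² × 2030 m = 2.091×10^7 Pa = 0.2091 kbar
anhydrite: 2930 kg/m³ × 10 m/s² × 310 m = 9.083×10^6 Pa = 0.09083 kbar
basalt: 2950 kg/m³ × 10 m/s² × 7140 m = 2.106×10^8 Pa = 2.106 kbar
Total = 0.2091 + 0.09083 + 2.106 = 2.4062 kbar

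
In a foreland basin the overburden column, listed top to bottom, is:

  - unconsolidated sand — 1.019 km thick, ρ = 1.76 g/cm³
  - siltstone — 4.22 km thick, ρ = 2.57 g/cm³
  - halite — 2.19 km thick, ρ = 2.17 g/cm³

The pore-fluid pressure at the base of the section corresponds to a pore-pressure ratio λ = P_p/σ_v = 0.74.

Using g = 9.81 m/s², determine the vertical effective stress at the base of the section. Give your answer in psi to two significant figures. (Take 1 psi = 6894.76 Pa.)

6400 psi

Overburden (lithostatic) stress σ_v:
unconsolidated sand: 1760 kg/m³ × 9.81 m/s² × 1019 m = 1.759×10^7 Pa = 17.59 MPa
siltstone: 2570 kg/m³ × 9.81 m/s² × 4220 m = 1.064×10^8 Pa = 106.4 MPa
halite: 2170 kg/m³ × 9.81 m/s² × 2190 m = 4.662×10^7 Pa = 46.62 MPa
Total = 17.59 + 106.4 + 46.62 = 170.61 MPa
Pore pressure P_p = λ·σ_v = 0.74 × 170.6 MPa = 126.2 MPa
Effective stress σ' = σ_v − P_p = 170.6 − 126.2 = 44.358 MPa = 6433.6 psi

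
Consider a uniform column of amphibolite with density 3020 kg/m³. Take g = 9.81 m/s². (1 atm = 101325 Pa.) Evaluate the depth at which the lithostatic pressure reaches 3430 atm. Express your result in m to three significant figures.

h = P/(ρg) = 3430 atm / (3020 kg/m³ × 9.81 m/s²) = 3.475×10^8 Pa / 29626 Pa/m = 11731 m

11700 m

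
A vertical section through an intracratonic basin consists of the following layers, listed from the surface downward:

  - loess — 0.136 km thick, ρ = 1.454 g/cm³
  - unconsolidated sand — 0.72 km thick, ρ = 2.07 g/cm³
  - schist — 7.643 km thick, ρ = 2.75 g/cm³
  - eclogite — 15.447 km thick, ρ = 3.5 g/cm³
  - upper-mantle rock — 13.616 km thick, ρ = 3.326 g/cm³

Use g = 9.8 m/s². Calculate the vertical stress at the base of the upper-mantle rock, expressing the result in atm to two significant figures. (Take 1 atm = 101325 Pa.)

12000 atm

loess: 1454 kg/m³ × 9.8 m/s² × 136 m = 1.938×10^6 Pa = 19.13 atm
unconsolidated sand: 2070 kg/m³ × 9.8 m/s² × 720 m = 1.461×10^7 Pa = 144.1 atm
schist: 2750 kg/m³ × 9.8 m/s² × 7643 m = 2.060×10^8 Pa = 2033 atm
eclogite: 3500 kg/m³ × 9.8 m/s² × 15447 m = 5.298×10^8 Pa = 5229 atm
upper-mantle rock: 3326 kg/m³ × 9.8 m/s² × 13616 m = 4.438×10^8 Pa = 4380 atm
Total = 19.13 + 144.1 + 2033 + 5229 + 4380 = 11805 atm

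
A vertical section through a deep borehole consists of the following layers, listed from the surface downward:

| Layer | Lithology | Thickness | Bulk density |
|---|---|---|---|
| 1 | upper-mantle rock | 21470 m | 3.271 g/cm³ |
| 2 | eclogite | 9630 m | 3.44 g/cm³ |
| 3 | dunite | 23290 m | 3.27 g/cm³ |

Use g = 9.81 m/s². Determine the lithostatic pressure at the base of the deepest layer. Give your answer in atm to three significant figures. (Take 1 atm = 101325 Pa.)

upper-mantle rock: 3271 kg/m³ × 9.81 m/s² × 21470 m = 6.889×10^8 Pa = 6799 atm
eclogite: 3440 kg/m³ × 9.81 m/s² × 9630 m = 3.250×10^8 Pa = 3207 atm
dunite: 3270 kg/m³ × 9.81 m/s² × 23290 m = 7.471×10^8 Pa = 7373 atm
Total = 6799 + 3207 + 7373 = 17380 atm

17400 atm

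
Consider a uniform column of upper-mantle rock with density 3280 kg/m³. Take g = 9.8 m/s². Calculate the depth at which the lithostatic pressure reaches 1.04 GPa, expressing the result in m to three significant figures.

32400 m

h = P/(ρg) = 1.04 GPa / (3280 kg/m³ × 9.8 m/s²) = 1.040×10^9 Pa / 32144 Pa/m = 32354 m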